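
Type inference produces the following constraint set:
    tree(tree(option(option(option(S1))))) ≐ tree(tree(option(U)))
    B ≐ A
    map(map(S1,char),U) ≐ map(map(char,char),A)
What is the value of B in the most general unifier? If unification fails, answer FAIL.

option(option(char))

Decompose tree/1: tree(option(option(option(S1)))) ≐ tree(option(U)).
Decompose tree/1: option(option(option(S1))) ≐ option(U).
Decompose option/1: option(option(S1)) ≐ U.
Bind U := option(option(S1)); substituting into the one remaining equation that mentions U gives: map(map(S1,char),option(option(S1))) ≐ map(map(char,char),A).
Bind B := A; no other remaining equation mentions B.
Decompose map/2: map(S1,char) ≐ map(char,char),  option(option(S1)) ≐ A.
Decompose map/2: S1 ≐ char,  char ≐ char.
Bind S1 := char; substituting into the one remaining equation that mentions S1 gives: option(option(char)) ≐ A. Substituting into the earlier binding gives U := option(option(char)).
Delete trivial equation char ≐ char.
Bind A := option(option(char)). Substituting into the earlier binding gives B := option(option(char)).
MGU = { U -> option(option(char)), B -> option(option(char)), S1 -> char, A -> option(option(char)) }, so B -> option(option(char)).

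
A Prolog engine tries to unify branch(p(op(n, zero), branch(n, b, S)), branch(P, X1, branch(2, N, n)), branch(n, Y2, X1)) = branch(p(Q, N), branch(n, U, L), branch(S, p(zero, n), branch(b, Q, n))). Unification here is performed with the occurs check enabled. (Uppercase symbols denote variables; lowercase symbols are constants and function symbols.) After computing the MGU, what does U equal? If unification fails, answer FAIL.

branch(b, op(n, zero), n)

Decompose branch/3: p(op(n, zero), branch(n, b, S)) = p(Q, N),  branch(P, X1, branch(2, N, n)) = branch(n, U, L),  branch(n, Y2, X1) = branch(S, p(zero, n), branch(b, Q, n)).
Decompose p/2: op(n, zero) = Q,  branch(n, b, S) = N.
Bind Q := op(n, zero); substituting into the one remaining equation that mentions Q gives: branch(n, Y2, X1) = branch(S, p(zero, n), branch(b, op(n, zero), n)).
Bind N := branch(n, b, S); substituting into the one remaining equation that mentions N gives: branch(P, X1, branch(2, branch(n, b, S), n)) = branch(n, U, L).
Decompose branch/3: P = n,  X1 = U,  branch(2, branch(n, b, S), n) = L.
Bind P := n; no other remaining equation mentions P.
Bind X1 := U; substituting into the one remaining equation that mentions X1 gives: branch(n, Y2, U) = branch(S, p(zero, n), branch(b, op(n, zero), n)).
Bind L := branch(2, branch(n, b, S), n); no other remaining equation mentions L.
Decompose branch/3: n = S,  Y2 = p(zero, n),  U = branch(b, op(n, zero), n).
Bind S := n; no other remaining equation mentions S. Substituting into the earlier bindings gives N := branch(n, b, n), L := branch(2, branch(n, b, n), n).
Bind Y2 := p(zero, n); no other remaining equation mentions Y2.
Bind U := branch(b, op(n, zero), n). Substituting into the earlier binding gives X1 := branch(b, op(n, zero), n).
MGU = { Q ↦ op(n, zero), N ↦ branch(n, b, n), P ↦ n, X1 ↦ branch(b, op(n, zero), n), L ↦ branch(2, branch(n, b, n), n), S ↦ n, Y2 ↦ p(zero, n), U ↦ branch(b, op(n, zero), n) }, so U ↦ branch(b, op(n, zero), n).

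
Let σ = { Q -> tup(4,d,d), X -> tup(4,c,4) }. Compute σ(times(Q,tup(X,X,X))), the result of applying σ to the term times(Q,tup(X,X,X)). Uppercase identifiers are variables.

times(tup(4,d,d),tup(tup(4,c,4),tup(4,c,4),tup(4,c,4)))

Replace each occurrence of Q with tup(4,d,d).
Replace each occurrence of X with tup(4,c,4).
Result: times(tup(4,d,d),tup(tup(4,c,4),tup(4,c,4),tup(4,c,4))).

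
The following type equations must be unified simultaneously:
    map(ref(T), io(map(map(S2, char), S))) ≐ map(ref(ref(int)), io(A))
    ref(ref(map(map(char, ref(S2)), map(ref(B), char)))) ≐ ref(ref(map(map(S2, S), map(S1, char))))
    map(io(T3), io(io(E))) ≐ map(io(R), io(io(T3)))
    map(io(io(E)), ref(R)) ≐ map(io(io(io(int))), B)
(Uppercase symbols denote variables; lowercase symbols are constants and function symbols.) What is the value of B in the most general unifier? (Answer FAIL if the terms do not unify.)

Decompose map/2: ref(T) ≐ ref(ref(int)),  io(map(map(S2, char), S)) ≐ io(A).
Decompose ref/1: T ≐ ref(int).
Bind T := ref(int); no other remaining equation mentions T.
Decompose io/1: map(map(S2, char), S) ≐ A.
Bind A := map(map(S2, char), S); no other remaining equation mentions A.
Decompose ref/1: ref(map(map(char, ref(S2)), map(ref(B), char))) ≐ ref(map(map(S2, S), map(S1, char))).
Decompose ref/1: map(map(char, ref(S2)), map(ref(B), char)) ≐ map(map(S2, S), map(S1, char)).
Decompose map/2: map(char, ref(S2)) ≐ map(S2, S),  map(ref(B), char) ≐ map(S1, char).
Decompose map/2: char ≐ S2,  ref(S2) ≐ S.
Bind S2 := char; substituting into the one remaining equation that mentions S2 gives: ref(char) ≐ S. Substituting into the earlier binding gives A := map(map(char, char), S).
Bind S := ref(char); no other remaining equation mentions S. Substituting into the earlier binding gives A := map(map(char, char), ref(char)).
Decompose map/2: ref(B) ≐ S1,  char ≐ char.
Bind S1 := ref(B); no other remaining equation mentions S1.
Delete trivial equation char ≐ char.
Decompose map/2: io(T3) ≐ io(R),  io(io(E)) ≐ io(io(T3)).
Decompose io/1: T3 ≐ R.
Bind T3 := R; substituting into the one remaining equation that mentions T3 gives: io(io(E)) ≐ io(io(R)).
Decompose io/1: io(E) ≐ io(R).
Decompose io/1: E ≐ R.
Bind E := R; substituting into the remaining equation gives: map(io(io(R)), ref(R)) ≐ map(io(io(io(int))), B).
Decompose map/2: io(io(R)) ≐ io(io(io(int))),  ref(R) ≐ B.
Decompose io/1: io(R) ≐ io(io(int)).
Decompose io/1: R ≐ io(int).
Bind R := io(int); substituting into the remaining equation gives: ref(io(int)) ≐ B. Substituting into the earlier bindings gives T3 := io(int), E := io(int).
Bind B := ref(io(int)). Substituting into the earlier binding gives S1 := ref(ref(io(int))).
MGU = { T ↦ ref(int), A ↦ map(map(char, char), ref(char)), S2 ↦ char, S ↦ ref(char), S1 ↦ ref(ref(io(int))), T3 ↦ io(int), E ↦ io(int), R ↦ io(int), B ↦ ref(io(int)) }, so B ↦ ref(io(int)).

ref(io(int))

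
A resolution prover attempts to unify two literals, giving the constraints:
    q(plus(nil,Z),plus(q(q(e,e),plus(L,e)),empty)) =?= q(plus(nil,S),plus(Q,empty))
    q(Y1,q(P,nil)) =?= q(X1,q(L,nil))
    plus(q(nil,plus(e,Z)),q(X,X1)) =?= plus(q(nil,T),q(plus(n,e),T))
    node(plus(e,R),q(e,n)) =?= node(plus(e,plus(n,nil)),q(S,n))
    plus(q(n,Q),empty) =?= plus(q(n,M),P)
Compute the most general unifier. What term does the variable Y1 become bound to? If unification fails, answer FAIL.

plus(e,e)

Decompose q/2: plus(nil,Z) =?= plus(nil,S),  plus(q(q(e,e),plus(L,e)),empty) =?= plus(Q,empty).
Decompose plus/2: nil =?= nil,  Z =?= S.
Delete trivial equation nil =?= nil.
Bind Z := S; substituting into the one remaining equation that mentions Z gives: plus(q(nil,plus(e,S)),q(X,X1)) =?= plus(q(nil,T),q(plus(n,e),T)).
Decompose plus/2: q(q(e,e),plus(L,e)) =?= Q,  empty =?= empty.
Bind Q := q(q(e,e),plus(L,e)); substituting into the one remaining equation that mentions Q gives: plus(q(n,q(q(e,e),plus(L,e))),empty) =?= plus(q(n,M),P).
Delete trivial equation empty =?= empty.
Decompose q/2: Y1 =?= X1,  q(P,nil) =?= q(L,nil).
Bind Y1 := X1; no other remaining equation mentions Y1.
Decompose q/2: P =?= L,  nil =?= nil.
Bind P := L; substituting into the one remaining equation that mentions P gives: plus(q(n,q(q(e,e),plus(L,e))),empty) =?= plus(q(n,M),L).
Delete trivial equation nil =?= nil.
Decompose plus/2: q(nil,plus(e,S)) =?= q(nil,T),  q(X,X1) =?= q(plus(n,e),T).
Decompose q/2: nil =?= nil,  plus(e,S) =?= T.
Delete trivial equation nil =?= nil.
Bind T := plus(e,S); substituting into the one remaining equation that mentions T gives: q(X,X1) =?= q(plus(n,e),plus(e,S)).
Decompose q/2: X =?= plus(n,e),  X1 =?= plus(e,S).
Bind X := plus(n,e); no other remaining equation mentions X.
Bind X1 := plus(e,S); no other remaining equation mentions X1. Substituting into the earlier binding gives Y1 := plus(e,S).
Decompose node/2: plus(e,R) =?= plus(e,plus(n,nil)),  q(e,n) =?= q(S,n).
Decompose plus/2: e =?= e,  R =?= plus(n,nil).
Delete trivial equation e =?= e.
Bind R := plus(n,nil); no other remaining equation mentions R.
Decompose q/2: e =?= S,  n =?= n.
Bind S := e; no other remaining equation mentions S. Substituting into the earlier bindings gives Z := e, Y1 := plus(e,e), T := plus(e,e), X1 := plus(e,e).
Delete trivial equation n =?= n.
Decompose plus/2: q(n,q(q(e,e),plus(L,e))) =?= q(n,M),  empty =?= L.
Decompose q/2: n =?= n,  q(q(e,e),plus(L,e)) =?= M.
Delete trivial equation n =?= n.
Bind M := q(q(e,e),plus(L,e)); no other remaining equation mentions M.
Bind L := empty. Substituting into the earlier bindings gives Q := q(q(e,e),plus(empty,e)), P := empty, M := q(q(e,e),plus(empty,e)).
MGU = { Z := e, Q := q(q(e,e),plus(empty,e)), Y1 := plus(e,e), P := empty, T := plus(e,e), X := plus(n,e), X1 := plus(e,e), R := plus(n,nil), S := e, M := q(q(e,e),plus(empty,e)), L := empty }, so Y1 := plus(e,e).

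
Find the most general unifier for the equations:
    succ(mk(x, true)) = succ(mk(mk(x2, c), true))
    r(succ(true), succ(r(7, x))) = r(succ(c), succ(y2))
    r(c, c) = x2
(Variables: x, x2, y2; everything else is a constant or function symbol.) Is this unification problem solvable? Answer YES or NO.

NO

Decompose succ/1: mk(x, true) = mk(mk(x2, c), true).
Decompose mk/2: x = mk(x2, c),  true = true.
Bind x := mk(x2, c); substituting into the one remaining equation that mentions x gives: r(succ(true), succ(r(7, mk(x2, c)))) = r(succ(c), succ(y2)).
Delete trivial equation true = true.
Decompose r/2: succ(true) = succ(c),  succ(r(7, mk(x2, c))) = succ(y2).
Decompose succ/1: true = c.
Clash: constants true and c differ; no unifier exists.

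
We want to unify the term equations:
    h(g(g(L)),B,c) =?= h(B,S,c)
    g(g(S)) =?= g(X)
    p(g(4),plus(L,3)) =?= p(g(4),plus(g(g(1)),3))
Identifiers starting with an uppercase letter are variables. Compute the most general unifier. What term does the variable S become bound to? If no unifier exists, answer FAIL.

Decompose h/3: g(g(L)) =?= B,  B =?= S,  c =?= c.
Bind B := g(g(L)); substituting into the one remaining equation that mentions B gives: g(g(L)) =?= S.
Bind S := g(g(L)); substituting into the one remaining equation that mentions S gives: g(g(g(g(L)))) =?= g(X).
Delete trivial equation c =?= c.
Decompose g/1: g(g(g(L))) =?= X.
Bind X := g(g(g(L))); no other remaining equation mentions X.
Decompose p/2: g(4) =?= g(4),  plus(L,3) =?= plus(g(g(1)),3).
Delete trivial equation g(4) =?= g(4).
Decompose plus/2: L =?= g(g(1)),  3 =?= 3.
Bind L := g(g(1)); no other remaining equation mentions L. Substituting into the earlier bindings gives B := g(g(g(g(1)))), S := g(g(g(g(1)))), X := g(g(g(g(g(1))))).
Delete trivial equation 3 =?= 3.
MGU = { B -> g(g(g(g(1)))), S -> g(g(g(g(1)))), X -> g(g(g(g(g(1))))), L -> g(g(1)) }, so S -> g(g(g(g(1)))).

g(g(g(g(1))))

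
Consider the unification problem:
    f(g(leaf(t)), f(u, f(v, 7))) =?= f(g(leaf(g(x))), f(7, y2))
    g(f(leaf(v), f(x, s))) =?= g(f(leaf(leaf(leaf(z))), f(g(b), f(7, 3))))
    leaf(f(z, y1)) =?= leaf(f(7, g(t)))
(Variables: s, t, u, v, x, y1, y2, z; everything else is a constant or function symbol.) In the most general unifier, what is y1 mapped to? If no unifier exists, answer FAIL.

Decompose f/2: g(leaf(t)) =?= g(leaf(g(x))),  f(u, f(v, 7)) =?= f(7, y2).
Decompose g/1: leaf(t) =?= leaf(g(x)).
Decompose leaf/1: t =?= g(x).
Bind t := g(x); substituting into the one remaining equation that mentions t gives: leaf(f(z, y1)) =?= leaf(f(7, g(g(x)))).
Decompose f/2: u =?= 7,  f(v, 7) =?= y2.
Bind u := 7; no other remaining equation mentions u.
Bind y2 := f(v, 7); no other remaining equation mentions y2.
Decompose g/1: f(leaf(v), f(x, s)) =?= f(leaf(leaf(leaf(z))), f(g(b), f(7, 3))).
Decompose f/2: leaf(v) =?= leaf(leaf(leaf(z))),  f(x, s) =?= f(g(b), f(7, 3)).
Decompose leaf/1: v =?= leaf(leaf(z)).
Bind v := leaf(leaf(z)); no other remaining equation mentions v. Substituting into the earlier binding gives y2 := f(leaf(leaf(z)), 7).
Decompose f/2: x =?= g(b),  s =?= f(7, 3).
Bind x := g(b); substituting into the one remaining equation that mentions x gives: leaf(f(z, y1)) =?= leaf(f(7, g(g(g(b))))). Substituting into the earlier binding gives t := g(g(b)).
Bind s := f(7, 3); no other remaining equation mentions s.
Decompose leaf/1: f(z, y1) =?= f(7, g(g(g(b)))).
Decompose f/2: z =?= 7,  y1 =?= g(g(g(b))).
Bind z := 7; no other remaining equation mentions z. Substituting into the earlier bindings gives y2 := f(leaf(leaf(7)), 7), v := leaf(leaf(7)).
Bind y1 := g(g(g(b))).
MGU = { t := g(g(b)), u := 7, y2 := f(leaf(leaf(7)), 7), v := leaf(leaf(7)), x := g(b), s := f(7, 3), z := 7, y1 := g(g(g(b))) }, so y1 := g(g(g(b))).

g(g(g(b)))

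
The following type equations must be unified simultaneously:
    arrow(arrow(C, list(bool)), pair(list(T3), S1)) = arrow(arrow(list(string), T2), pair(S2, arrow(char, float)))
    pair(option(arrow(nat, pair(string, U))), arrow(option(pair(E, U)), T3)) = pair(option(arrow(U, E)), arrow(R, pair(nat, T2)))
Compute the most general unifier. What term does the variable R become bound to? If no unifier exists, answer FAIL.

Decompose arrow/2: arrow(C, list(bool)) = arrow(list(string), T2),  pair(list(T3), S1) = pair(S2, arrow(char, float)).
Decompose arrow/2: C = list(string),  list(bool) = T2.
Bind C := list(string); no other remaining equation mentions C.
Bind T2 := list(bool); substituting into the one remaining equation that mentions T2 gives: pair(option(arrow(nat, pair(string, U))), arrow(option(pair(E, U)), T3)) = pair(option(arrow(U, E)), arrow(R, pair(nat, list(bool)))).
Decompose pair/2: list(T3) = S2,  S1 = arrow(char, float).
Bind S2 := list(T3); no other remaining equation mentions S2.
Bind S1 := arrow(char, float); no other remaining equation mentions S1.
Decompose pair/2: option(arrow(nat, pair(string, U))) = option(arrow(U, E)),  arrow(option(pair(E, U)), T3) = arrow(R, pair(nat, list(bool))).
Decompose option/1: arrow(nat, pair(string, U)) = arrow(U, E).
Decompose arrow/2: nat = U,  pair(string, U) = E.
Bind U := nat; substituting into the remaining equations gives: pair(string, nat) = E,  arrow(option(pair(E, nat)), T3) = arrow(R, pair(nat, list(bool))).
Bind E := pair(string, nat); substituting into the remaining equation gives: arrow(option(pair(pair(string, nat), nat)), T3) = arrow(R, pair(nat, list(bool))).
Decompose arrow/2: option(pair(pair(string, nat), nat)) = R,  T3 = pair(nat, list(bool)).
Bind R := option(pair(pair(string, nat), nat)); no other remaining equation mentions R.
Bind T3 := pair(nat, list(bool)). Substituting into the earlier binding gives S2 := list(pair(nat, list(bool))).
MGU = { C ↦ list(string), T2 ↦ list(bool), S2 ↦ list(pair(nat, list(bool))), S1 ↦ arrow(char, float), U ↦ nat, E ↦ pair(string, nat), R ↦ option(pair(pair(string, nat), nat)), T3 ↦ pair(nat, list(bool)) }, so R ↦ option(pair(pair(string, nat), nat)).

option(pair(pair(string, nat), nat))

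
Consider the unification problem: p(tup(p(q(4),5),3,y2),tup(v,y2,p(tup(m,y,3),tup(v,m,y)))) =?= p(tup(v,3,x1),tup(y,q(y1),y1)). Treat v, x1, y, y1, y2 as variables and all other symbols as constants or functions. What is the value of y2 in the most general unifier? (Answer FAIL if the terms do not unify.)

Decompose p/2: tup(p(q(4),5),3,y2) =?= tup(v,3,x1),  tup(v,y2,p(tup(m,y,3),tup(v,m,y))) =?= tup(y,q(y1),y1).
Decompose tup/3: p(q(4),5) =?= v,  3 =?= 3,  y2 =?= x1.
Bind v := p(q(4),5); substituting into the one remaining equation that mentions v gives: tup(p(q(4),5),y2,p(tup(m,y,3),tup(p(q(4),5),m,y))) =?= tup(y,q(y1),y1).
Delete trivial equation 3 =?= 3.
Bind y2 := x1; substituting into the remaining equation gives: tup(p(q(4),5),x1,p(tup(m,y,3),tup(p(q(4),5),m,y))) =?= tup(y,q(y1),y1).
Decompose tup/3: p(q(4),5) =?= y,  x1 =?= q(y1),  p(tup(m,y,3),tup(p(q(4),5),m,y)) =?= y1.
Bind y := p(q(4),5); substituting into the one remaining equation that mentions y gives: p(tup(m,p(q(4),5),3),tup(p(q(4),5),m,p(q(4),5))) =?= y1.
Bind x1 := q(y1); no other remaining equation mentions x1. Substituting into the earlier binding gives y2 := q(y1).
Bind y1 := p(tup(m,p(q(4),5),3),tup(p(q(4),5),m,p(q(4),5))). Substituting into the earlier bindings gives y2 := q(p(tup(m,p(q(4),5),3),tup(p(q(4),5),m,p(q(4),5)))), x1 := q(p(tup(m,p(q(4),5),3),tup(p(q(4),5),m,p(q(4),5)))).
MGU = { v ↦ p(q(4),5), y2 ↦ q(p(tup(m,p(q(4),5),3),tup(p(q(4),5),m,p(q(4),5)))), y ↦ p(q(4),5), x1 ↦ q(p(tup(m,p(q(4),5),3),tup(p(q(4),5),m,p(q(4),5)))), y1 ↦ p(tup(m,p(q(4),5),3),tup(p(q(4),5),m,p(q(4),5))) }, so y2 ↦ q(p(tup(m,p(q(4),5),3),tup(p(q(4),5),m,p(q(4),5)))).

q(p(tup(m,p(q(4),5),3),tup(p(q(4),5),m,p(q(4),5))))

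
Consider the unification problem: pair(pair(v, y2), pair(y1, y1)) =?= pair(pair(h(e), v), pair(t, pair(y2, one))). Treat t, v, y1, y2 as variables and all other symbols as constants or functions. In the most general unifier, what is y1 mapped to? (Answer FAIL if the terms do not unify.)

Decompose pair/2: pair(v, y2) =?= pair(h(e), v),  pair(y1, y1) =?= pair(t, pair(y2, one)).
Decompose pair/2: v =?= h(e),  y2 =?= v.
Bind v := h(e); substituting into the one remaining equation that mentions v gives: y2 =?= h(e).
Bind y2 := h(e); substituting into the remaining equation gives: pair(y1, y1) =?= pair(t, pair(h(e), one)).
Decompose pair/2: y1 =?= t,  y1 =?= pair(h(e), one).
Bind y1 := t; substituting into the remaining equation gives: t =?= pair(h(e), one).
Bind t := pair(h(e), one). Substituting into the earlier binding gives y1 := pair(h(e), one).
MGU = { v := h(e), y2 := h(e), y1 := pair(h(e), one), t := pair(h(e), one) }, so y1 := pair(h(e), one).

pair(h(e), one)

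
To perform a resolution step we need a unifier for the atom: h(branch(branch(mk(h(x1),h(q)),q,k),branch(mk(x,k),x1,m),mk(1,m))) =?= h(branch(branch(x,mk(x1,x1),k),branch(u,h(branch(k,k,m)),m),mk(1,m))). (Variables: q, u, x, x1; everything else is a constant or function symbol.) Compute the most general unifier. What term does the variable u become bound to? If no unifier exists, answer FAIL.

Decompose h/1: branch(branch(mk(h(x1),h(q)),q,k),branch(mk(x,k),x1,m),mk(1,m)) =?= branch(branch(x,mk(x1,x1),k),branch(u,h(branch(k,k,m)),m),mk(1,m)).
Decompose branch/3: branch(mk(h(x1),h(q)),q,k) =?= branch(x,mk(x1,x1),k),  branch(mk(x,k),x1,m) =?= branch(u,h(branch(k,k,m)),m),  mk(1,m) =?= mk(1,m).
Decompose branch/3: mk(h(x1),h(q)) =?= x,  q =?= mk(x1,x1),  k =?= k.
Bind x := mk(h(x1),h(q)); substituting into the one remaining equation that mentions x gives: branch(mk(mk(h(x1),h(q)),k),x1,m) =?= branch(u,h(branch(k,k,m)),m).
Bind q := mk(x1,x1); substituting into the one remaining equation that mentions q gives: branch(mk(mk(h(x1),h(mk(x1,x1))),k),x1,m) =?= branch(u,h(branch(k,k,m)),m). Substituting into the earlier binding gives x := mk(h(x1),h(mk(x1,x1))).
Delete trivial equation k =?= k.
Decompose branch/3: mk(mk(h(x1),h(mk(x1,x1))),k) =?= u,  x1 =?= h(branch(k,k,m)),  m =?= m.
Bind u := mk(mk(h(x1),h(mk(x1,x1))),k); no other remaining equation mentions u.
Bind x1 := h(branch(k,k,m)); no other remaining equation mentions x1. Substituting into the earlier bindings gives x := mk(h(h(branch(k,k,m))),h(mk(h(branch(k,k,m)),h(branch(k,k,m))))), q := mk(h(branch(k,k,m)),h(branch(k,k,m))), u := mk(mk(h(h(branch(k,k,m))),h(mk(h(branch(k,k,m)),h(branch(k,k,m))))),k).
Delete trivial equation m =?= m.
Delete trivial equation mk(1,m) =?= mk(1,m).
MGU = { x -> mk(h(h(branch(k,k,m))),h(mk(h(branch(k,k,m)),h(branch(k,k,m))))), q -> mk(h(branch(k,k,m)),h(branch(k,k,m))), u -> mk(mk(h(h(branch(k,k,m))),h(mk(h(branch(k,k,m)),h(branch(k,k,m))))),k), x1 -> h(branch(k,k,m)) }, so u -> mk(mk(h(h(branch(k,k,m))),h(mk(h(branch(k,k,m)),h(branch(k,k,m))))),k).

mk(mk(h(h(branch(k,k,m))),h(mk(h(branch(k,k,m)),h(branch(k,k,m))))),k)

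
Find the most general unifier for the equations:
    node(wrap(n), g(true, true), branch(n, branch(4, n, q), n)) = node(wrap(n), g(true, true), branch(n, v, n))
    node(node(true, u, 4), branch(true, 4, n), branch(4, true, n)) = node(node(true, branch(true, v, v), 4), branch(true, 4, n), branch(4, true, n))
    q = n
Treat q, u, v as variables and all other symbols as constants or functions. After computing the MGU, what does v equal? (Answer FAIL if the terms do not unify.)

branch(4, n, n)

Decompose node/3: wrap(n) = wrap(n),  g(true, true) = g(true, true),  branch(n, branch(4, n, q), n) = branch(n, v, n).
Delete trivial equation wrap(n) = wrap(n).
Delete trivial equation g(true, true) = g(true, true).
Decompose branch/3: n = n,  branch(4, n, q) = v,  n = n.
Delete trivial equation n = n.
Bind v := branch(4, n, q); substituting into the one remaining equation that mentions v gives: node(node(true, u, 4), branch(true, 4, n), branch(4, true, n)) = node(node(true, branch(true, branch(4, n, q), branch(4, n, q)), 4), branch(true, 4, n), branch(4, true, n)).
Delete trivial equation n = n.
Decompose node/3: node(true, u, 4) = node(true, branch(true, branch(4, n, q), branch(4, n, q)), 4),  branch(true, 4, n) = branch(true, 4, n),  branch(4, true, n) = branch(4, true, n).
Decompose node/3: true = true,  u = branch(true, branch(4, n, q), branch(4, n, q)),  4 = 4.
Delete trivial equation true = true.
Bind u := branch(true, branch(4, n, q), branch(4, n, q)); no other remaining equation mentions u.
Delete trivial equation 4 = 4.
Delete trivial equation branch(true, 4, n) = branch(true, 4, n).
Delete trivial equation branch(4, true, n) = branch(4, true, n).
Bind q := n. Substituting into the earlier bindings gives v := branch(4, n, n), u := branch(true, branch(4, n, n), branch(4, n, n)).
MGU = { v := branch(4, n, n), u := branch(true, branch(4, n, n), branch(4, n, n)), q := n }, so v := branch(4, n, n).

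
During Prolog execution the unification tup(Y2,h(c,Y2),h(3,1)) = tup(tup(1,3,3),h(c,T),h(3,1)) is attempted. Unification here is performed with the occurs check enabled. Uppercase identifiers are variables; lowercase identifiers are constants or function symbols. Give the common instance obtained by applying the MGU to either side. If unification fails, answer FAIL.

Decompose tup/3: Y2 = tup(1,3,3),  h(c,Y2) = h(c,T),  h(3,1) = h(3,1).
Bind Y2 := tup(1,3,3); substituting into the one remaining equation that mentions Y2 gives: h(c,tup(1,3,3)) = h(c,T).
Decompose h/2: c = c,  tup(1,3,3) = T.
Delete trivial equation c = c.
Bind T := tup(1,3,3); no other remaining equation mentions T.
Delete trivial equation h(3,1) = h(3,1).
Applying the MGU to either side gives tup(tup(1,3,3),h(c,tup(1,3,3)),h(3,1)).

tup(tup(1,3,3),h(c,tup(1,3,3)),h(3,1))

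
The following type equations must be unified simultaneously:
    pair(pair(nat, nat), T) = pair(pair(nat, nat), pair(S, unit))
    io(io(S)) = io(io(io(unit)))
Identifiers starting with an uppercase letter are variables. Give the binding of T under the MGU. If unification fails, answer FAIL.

Decompose pair/2: pair(nat, nat) = pair(nat, nat),  T = pair(S, unit).
Delete trivial equation pair(nat, nat) = pair(nat, nat).
Bind T := pair(S, unit); no other remaining equation mentions T.
Decompose io/1: io(S) = io(io(unit)).
Decompose io/1: S = io(unit).
Bind S := io(unit). Substituting into the earlier binding gives T := pair(io(unit), unit).
MGU = { T ↦ pair(io(unit), unit), S ↦ io(unit) }, so T ↦ pair(io(unit), unit).

pair(io(unit), unit)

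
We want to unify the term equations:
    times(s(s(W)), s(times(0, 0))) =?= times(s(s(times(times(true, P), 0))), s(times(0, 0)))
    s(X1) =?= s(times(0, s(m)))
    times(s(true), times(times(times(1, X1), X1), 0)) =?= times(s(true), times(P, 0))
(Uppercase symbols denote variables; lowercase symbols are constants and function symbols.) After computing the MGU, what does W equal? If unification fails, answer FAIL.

Decompose times/2: s(s(W)) =?= s(s(times(times(true, P), 0))),  s(times(0, 0)) =?= s(times(0, 0)).
Decompose s/1: s(W) =?= s(times(times(true, P), 0)).
Decompose s/1: W =?= times(times(true, P), 0).
Bind W := times(times(true, P), 0); no other remaining equation mentions W.
Delete trivial equation s(times(0, 0)) =?= s(times(0, 0)).
Decompose s/1: X1 =?= times(0, s(m)).
Bind X1 := times(0, s(m)); substituting into the remaining equation gives: times(s(true), times(times(times(1, times(0, s(m))), times(0, s(m))), 0)) =?= times(s(true), times(P, 0)).
Decompose times/2: s(true) =?= s(true),  times(times(times(1, times(0, s(m))), times(0, s(m))), 0) =?= times(P, 0).
Delete trivial equation s(true) =?= s(true).
Decompose times/2: times(times(1, times(0, s(m))), times(0, s(m))) =?= P,  0 =?= 0.
Bind P := times(times(1, times(0, s(m))), times(0, s(m))); no other remaining equation mentions P. Substituting into the earlier binding gives W := times(times(true, times(times(1, times(0, s(m))), times(0, s(m)))), 0).
Delete trivial equation 0 =?= 0.
MGU = { W ↦ times(times(true, times(times(1, times(0, s(m))), times(0, s(m)))), 0), X1 ↦ times(0, s(m)), P ↦ times(times(1, times(0, s(m))), times(0, s(m))) }, so W ↦ times(times(true, times(times(1, times(0, s(m))), times(0, s(m)))), 0).

times(times(true, times(times(1, times(0, s(m))), times(0, s(m)))), 0)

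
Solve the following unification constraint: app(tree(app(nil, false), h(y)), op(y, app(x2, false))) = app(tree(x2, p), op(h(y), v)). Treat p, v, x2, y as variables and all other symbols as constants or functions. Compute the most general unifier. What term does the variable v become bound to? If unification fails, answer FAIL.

Decompose app/2: tree(app(nil, false), h(y)) = tree(x2, p),  op(y, app(x2, false)) = op(h(y), v).
Decompose tree/2: app(nil, false) = x2,  h(y) = p.
Bind x2 := app(nil, false); substituting into the one remaining equation that mentions x2 gives: op(y, app(app(nil, false), false)) = op(h(y), v).
Bind p := h(y); no other remaining equation mentions p.
Decompose op/2: y = h(y),  app(app(nil, false), false) = v.
Occurs check fails: y occurs in h(y); the equation y = h(y) has no finite solution.

FAIL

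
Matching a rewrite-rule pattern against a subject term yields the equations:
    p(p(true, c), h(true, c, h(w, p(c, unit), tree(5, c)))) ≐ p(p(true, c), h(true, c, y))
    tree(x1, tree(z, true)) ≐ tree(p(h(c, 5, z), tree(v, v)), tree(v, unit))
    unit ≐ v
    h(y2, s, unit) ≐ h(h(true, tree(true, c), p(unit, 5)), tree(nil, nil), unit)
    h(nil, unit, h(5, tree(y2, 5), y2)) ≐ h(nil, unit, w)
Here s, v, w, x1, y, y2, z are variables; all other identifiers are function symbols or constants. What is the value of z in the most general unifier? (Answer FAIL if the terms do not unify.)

Decompose p/2: p(true, c) ≐ p(true, c),  h(true, c, h(w, p(c, unit), tree(5, c))) ≐ h(true, c, y).
Delete trivial equation p(true, c) ≐ p(true, c).
Decompose h/3: true ≐ true,  c ≐ c,  h(w, p(c, unit), tree(5, c)) ≐ y.
Delete trivial equation true ≐ true.
Delete trivial equation c ≐ c.
Bind y := h(w, p(c, unit), tree(5, c)); no other remaining equation mentions y.
Decompose tree/2: x1 ≐ p(h(c, 5, z), tree(v, v)),  tree(z, true) ≐ tree(v, unit).
Bind x1 := p(h(c, 5, z), tree(v, v)); no other remaining equation mentions x1.
Decompose tree/2: z ≐ v,  true ≐ unit.
Bind z := v; no other remaining equation mentions z. Substituting into the earlier binding gives x1 := p(h(c, 5, v), tree(v, v)).
Clash: constants true and unit differ; no unifier exists.

FAIL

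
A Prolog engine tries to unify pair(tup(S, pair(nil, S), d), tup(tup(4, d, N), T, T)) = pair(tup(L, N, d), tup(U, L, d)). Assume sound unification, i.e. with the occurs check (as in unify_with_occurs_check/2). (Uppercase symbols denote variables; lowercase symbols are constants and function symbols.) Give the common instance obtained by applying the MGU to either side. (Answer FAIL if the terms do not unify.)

pair(tup(d, pair(nil, d), d), tup(tup(4, d, pair(nil, d)), d, d))

Decompose pair/2: tup(S, pair(nil, S), d) = tup(L, N, d),  tup(tup(4, d, N), T, T) = tup(U, L, d).
Decompose tup/3: S = L,  pair(nil, S) = N,  d = d.
Bind S := L; substituting into the one remaining equation that mentions S gives: pair(nil, L) = N.
Bind N := pair(nil, L); substituting into the one remaining equation that mentions N gives: tup(tup(4, d, pair(nil, L)), T, T) = tup(U, L, d).
Delete trivial equation d = d.
Decompose tup/3: tup(4, d, pair(nil, L)) = U,  T = L,  T = d.
Bind U := tup(4, d, pair(nil, L)); no other remaining equation mentions U.
Bind T := L; substituting into the remaining equation gives: L = d.
Bind L := d. Substituting into the earlier bindings gives S := d, N := pair(nil, d), U := tup(4, d, pair(nil, d)), T := d.
Applying the MGU to either side gives pair(tup(d, pair(nil, d), d), tup(tup(4, d, pair(nil, d)), d, d)).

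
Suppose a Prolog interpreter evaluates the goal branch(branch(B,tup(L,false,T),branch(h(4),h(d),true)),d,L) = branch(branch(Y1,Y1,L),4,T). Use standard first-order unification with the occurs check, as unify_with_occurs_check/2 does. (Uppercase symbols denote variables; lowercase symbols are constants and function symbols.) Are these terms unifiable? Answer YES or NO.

NO

Decompose branch/3: branch(B,tup(L,false,T),branch(h(4),h(d),true)) = branch(Y1,Y1,L),  d = 4,  L = T.
Decompose branch/3: B = Y1,  tup(L,false,T) = Y1,  branch(h(4),h(d),true) = L.
Bind B := Y1; no other remaining equation mentions B.
Bind Y1 := tup(L,false,T); no other remaining equation mentions Y1. Substituting into the earlier binding gives B := tup(L,false,T).
Bind L := branch(h(4),h(d),true); substituting into the one remaining equation that mentions L gives: branch(h(4),h(d),true) = T. Substituting into the earlier bindings gives B := tup(branch(h(4),h(d),true),false,T), Y1 := tup(branch(h(4),h(d),true),false,T).
Clash: constants d and 4 differ; no unifier exists.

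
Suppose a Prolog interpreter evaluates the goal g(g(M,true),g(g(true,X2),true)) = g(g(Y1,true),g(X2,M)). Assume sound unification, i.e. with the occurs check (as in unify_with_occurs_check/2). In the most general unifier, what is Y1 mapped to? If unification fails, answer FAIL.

FAIL

Decompose g/2: g(M,true) = g(Y1,true),  g(g(true,X2),true) = g(X2,M).
Decompose g/2: M = Y1,  true = true.
Bind M := Y1; substituting into the one remaining equation that mentions M gives: g(g(true,X2),true) = g(X2,Y1).
Delete trivial equation true = true.
Decompose g/2: g(true,X2) = X2,  true = Y1.
Occurs check fails: X2 occurs in g(true,X2); the equation X2 = g(true,X2) has no finite solution.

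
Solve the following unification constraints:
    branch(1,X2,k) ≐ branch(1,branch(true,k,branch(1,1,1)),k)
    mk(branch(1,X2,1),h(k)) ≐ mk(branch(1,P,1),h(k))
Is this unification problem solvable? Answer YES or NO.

Decompose branch/3: 1 ≐ 1,  X2 ≐ branch(true,k,branch(1,1,1)),  k ≐ k.
Delete trivial equation 1 ≐ 1.
Bind X2 := branch(true,k,branch(1,1,1)); substituting into the one remaining equation that mentions X2 gives: mk(branch(1,branch(true,k,branch(1,1,1)),1),h(k)) ≐ mk(branch(1,P,1),h(k)).
Delete trivial equation k ≐ k.
Decompose mk/2: branch(1,branch(true,k,branch(1,1,1)),1) ≐ branch(1,P,1),  h(k) ≐ h(k).
Decompose branch/3: 1 ≐ 1,  branch(true,k,branch(1,1,1)) ≐ P,  1 ≐ 1.
Delete trivial equation 1 ≐ 1.
Bind P := branch(true,k,branch(1,1,1)); no other remaining equation mentions P.
Delete trivial equation 1 ≐ 1.
Delete trivial equation h(k) ≐ h(k).
No equations remain and no clash or occurs-check failure arose, so a unifier exists.

YES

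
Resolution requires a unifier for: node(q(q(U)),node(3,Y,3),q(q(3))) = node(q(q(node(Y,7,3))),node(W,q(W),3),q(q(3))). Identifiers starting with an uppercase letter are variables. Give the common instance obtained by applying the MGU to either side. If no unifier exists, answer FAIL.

Decompose node/3: q(q(U)) = q(q(node(Y,7,3))),  node(3,Y,3) = node(W,q(W),3),  q(q(3)) = q(q(3)).
Decompose q/1: q(U) = q(node(Y,7,3)).
Decompose q/1: U = node(Y,7,3).
Bind U := node(Y,7,3); no other remaining equation mentions U.
Decompose node/3: 3 = W,  Y = q(W),  3 = 3.
Bind W := 3; substituting into the one remaining equation that mentions W gives: Y = q(3).
Bind Y := q(3); no other remaining equation mentions Y. Substituting into the earlier binding gives U := node(q(3),7,3).
Delete trivial equation 3 = 3.
Delete trivial equation q(q(3)) = q(q(3)).
Applying the MGU to either side gives node(q(q(node(q(3),7,3))),node(3,q(3),3),q(q(3))).

node(q(q(node(q(3),7,3))),node(3,q(3),3),q(q(3)))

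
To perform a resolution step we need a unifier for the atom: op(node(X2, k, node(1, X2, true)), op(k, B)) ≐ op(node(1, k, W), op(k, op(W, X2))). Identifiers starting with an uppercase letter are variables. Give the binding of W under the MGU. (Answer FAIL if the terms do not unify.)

node(1, 1, true)

Decompose op/2: node(X2, k, node(1, X2, true)) ≐ node(1, k, W),  op(k, B) ≐ op(k, op(W, X2)).
Decompose node/3: X2 ≐ 1,  k ≐ k,  node(1, X2, true) ≐ W.
Bind X2 := 1; substituting into the 2 remaining equations that mention X2 gives: node(1, 1, true) ≐ W,  op(k, B) ≐ op(k, op(W, 1)).
Delete trivial equation k ≐ k.
Bind W := node(1, 1, true); substituting into the remaining equation gives: op(k, B) ≐ op(k, op(node(1, 1, true), 1)).
Decompose op/2: k ≐ k,  B ≐ op(node(1, 1, true), 1).
Delete trivial equation k ≐ k.
Bind B := op(node(1, 1, true), 1).
MGU = { X2 -> 1, W -> node(1, 1, true), B -> op(node(1, 1, true), 1) }, so W -> node(1, 1, true).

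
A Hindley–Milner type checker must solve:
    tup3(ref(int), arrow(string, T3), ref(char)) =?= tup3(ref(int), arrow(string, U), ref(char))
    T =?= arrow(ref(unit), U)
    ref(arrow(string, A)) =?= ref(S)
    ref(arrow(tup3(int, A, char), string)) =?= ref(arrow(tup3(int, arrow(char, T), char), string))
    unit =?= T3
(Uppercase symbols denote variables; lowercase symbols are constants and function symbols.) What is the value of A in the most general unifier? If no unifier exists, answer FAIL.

arrow(char, arrow(ref(unit), unit))

Decompose tup3/3: ref(int) =?= ref(int),  arrow(string, T3) =?= arrow(string, U),  ref(char) =?= ref(char).
Delete trivial equation ref(int) =?= ref(int).
Decompose arrow/2: string =?= string,  T3 =?= U.
Delete trivial equation string =?= string.
Bind T3 := U; substituting into the one remaining equation that mentions T3 gives: unit =?= U.
Delete trivial equation ref(char) =?= ref(char).
Bind T := arrow(ref(unit), U); substituting into the one remaining equation that mentions T gives: ref(arrow(tup3(int, A, char), string)) =?= ref(arrow(tup3(int, arrow(char, arrow(ref(unit), U)), char), string)).
Decompose ref/1: arrow(string, A) =?= S.
Bind S := arrow(string, A); no other remaining equation mentions S.
Decompose ref/1: arrow(tup3(int, A, char), string) =?= arrow(tup3(int, arrow(char, arrow(ref(unit), U)), char), string).
Decompose arrow/2: tup3(int, A, char) =?= tup3(int, arrow(char, arrow(ref(unit), U)), char),  string =?= string.
Decompose tup3/3: int =?= int,  A =?= arrow(char, arrow(ref(unit), U)),  char =?= char.
Delete trivial equation int =?= int.
Bind A := arrow(char, arrow(ref(unit), U)); no other remaining equation mentions A. Substituting into the earlier binding gives S := arrow(string, arrow(char, arrow(ref(unit), U))).
Delete trivial equation char =?= char.
Delete trivial equation string =?= string.
Bind U := unit. Substituting into the earlier bindings gives T3 := unit, T := arrow(ref(unit), unit), S := arrow(string, arrow(char, arrow(ref(unit), unit))), A := arrow(char, arrow(ref(unit), unit)).
MGU = { T3 -> unit, T -> arrow(ref(unit), unit), S -> arrow(string, arrow(char, arrow(ref(unit), unit))), A -> arrow(char, arrow(ref(unit), unit)), U -> unit }, so A -> arrow(char, arrow(ref(unit), unit)).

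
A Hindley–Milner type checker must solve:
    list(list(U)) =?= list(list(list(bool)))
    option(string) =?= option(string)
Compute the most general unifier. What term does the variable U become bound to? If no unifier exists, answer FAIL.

Decompose list/1: list(U) =?= list(list(bool)).
Decompose list/1: U =?= list(bool).
Bind U := list(bool); no other remaining equation mentions U.
Delete trivial equation option(string) =?= option(string).
MGU = { U -> list(bool) }, so U -> list(bool).

list(bool)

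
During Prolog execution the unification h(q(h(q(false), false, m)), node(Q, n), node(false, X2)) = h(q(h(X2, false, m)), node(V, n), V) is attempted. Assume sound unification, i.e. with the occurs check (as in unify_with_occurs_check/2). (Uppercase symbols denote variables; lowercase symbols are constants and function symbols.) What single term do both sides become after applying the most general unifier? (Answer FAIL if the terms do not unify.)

Decompose h/3: q(h(q(false), false, m)) = q(h(X2, false, m)),  node(Q, n) = node(V, n),  node(false, X2) = V.
Decompose q/1: h(q(false), false, m) = h(X2, false, m).
Decompose h/3: q(false) = X2,  false = false,  m = m.
Bind X2 := q(false); substituting into the one remaining equation that mentions X2 gives: node(false, q(false)) = V.
Delete trivial equation false = false.
Delete trivial equation m = m.
Decompose node/2: Q = V,  n = n.
Bind Q := V; no other remaining equation mentions Q.
Delete trivial equation n = n.
Bind V := node(false, q(false)). Substituting into the earlier binding gives Q := node(false, q(false)).
Applying the MGU to either side gives h(q(h(q(false), false, m)), node(node(false, q(false)), n), node(false, q(false))).

h(q(h(q(false), false, m)), node(node(false, q(false)), n), node(false, q(false)))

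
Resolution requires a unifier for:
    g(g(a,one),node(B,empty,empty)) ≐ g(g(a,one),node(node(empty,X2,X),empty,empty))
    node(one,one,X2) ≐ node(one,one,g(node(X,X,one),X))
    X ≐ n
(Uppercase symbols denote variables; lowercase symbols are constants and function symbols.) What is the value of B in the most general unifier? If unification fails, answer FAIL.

node(empty,g(node(n,n,one),n),n)

Decompose g/2: g(a,one) ≐ g(a,one),  node(B,empty,empty) ≐ node(node(empty,X2,X),empty,empty).
Delete trivial equation g(a,one) ≐ g(a,one).
Decompose node/3: B ≐ node(empty,X2,X),  empty ≐ empty,  empty ≐ empty.
Bind B := node(empty,X2,X); no other remaining equation mentions B.
Delete trivial equation empty ≐ empty.
Delete trivial equation empty ≐ empty.
Decompose node/3: one ≐ one,  one ≐ one,  X2 ≐ g(node(X,X,one),X).
Delete trivial equation one ≐ one.
Delete trivial equation one ≐ one.
Bind X2 := g(node(X,X,one),X); no other remaining equation mentions X2. Substituting into the earlier binding gives B := node(empty,g(node(X,X,one),X),X).
Bind X := n. Substituting into the earlier bindings gives B := node(empty,g(node(n,n,one),n),n), X2 := g(node(n,n,one),n).
MGU = { B := node(empty,g(node(n,n,one),n),n), X2 := g(node(n,n,one),n), X := n }, so B := node(empty,g(node(n,n,one),n),n).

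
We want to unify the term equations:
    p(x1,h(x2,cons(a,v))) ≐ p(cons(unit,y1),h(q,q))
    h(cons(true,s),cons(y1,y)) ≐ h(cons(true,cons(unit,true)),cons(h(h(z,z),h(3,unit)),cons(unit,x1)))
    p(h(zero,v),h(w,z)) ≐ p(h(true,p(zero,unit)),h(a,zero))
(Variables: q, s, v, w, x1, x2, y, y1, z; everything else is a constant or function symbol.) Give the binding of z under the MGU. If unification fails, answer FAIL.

Decompose p/2: x1 ≐ cons(unit,y1),  h(x2,cons(a,v)) ≐ h(q,q).
Bind x1 := cons(unit,y1); substituting into the one remaining equation that mentions x1 gives: h(cons(true,s),cons(y1,y)) ≐ h(cons(true,cons(unit,true)),cons(h(h(z,z),h(3,unit)),cons(unit,cons(unit,y1)))).
Decompose h/2: x2 ≐ q,  cons(a,v) ≐ q.
Bind x2 := q; no other remaining equation mentions x2.
Bind q := cons(a,v); no other remaining equation mentions q. Substituting into the earlier binding gives x2 := cons(a,v).
Decompose h/2: cons(true,s) ≐ cons(true,cons(unit,true)),  cons(y1,y) ≐ cons(h(h(z,z),h(3,unit)),cons(unit,cons(unit,y1))).
Decompose cons/2: true ≐ true,  s ≐ cons(unit,true).
Delete trivial equation true ≐ true.
Bind s := cons(unit,true); no other remaining equation mentions s.
Decompose cons/2: y1 ≐ h(h(z,z),h(3,unit)),  y ≐ cons(unit,cons(unit,y1)).
Bind y1 := h(h(z,z),h(3,unit)); substituting into the one remaining equation that mentions y1 gives: y ≐ cons(unit,cons(unit,h(h(z,z),h(3,unit)))). Substituting into the earlier binding gives x1 := cons(unit,h(h(z,z),h(3,unit))).
Bind y := cons(unit,cons(unit,h(h(z,z),h(3,unit)))); no other remaining equation mentions y.
Decompose p/2: h(zero,v) ≐ h(true,p(zero,unit)),  h(w,z) ≐ h(a,zero).
Decompose h/2: zero ≐ true,  v ≐ p(zero,unit).
Clash: constants zero and true differ; no unifier exists.

FAIL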